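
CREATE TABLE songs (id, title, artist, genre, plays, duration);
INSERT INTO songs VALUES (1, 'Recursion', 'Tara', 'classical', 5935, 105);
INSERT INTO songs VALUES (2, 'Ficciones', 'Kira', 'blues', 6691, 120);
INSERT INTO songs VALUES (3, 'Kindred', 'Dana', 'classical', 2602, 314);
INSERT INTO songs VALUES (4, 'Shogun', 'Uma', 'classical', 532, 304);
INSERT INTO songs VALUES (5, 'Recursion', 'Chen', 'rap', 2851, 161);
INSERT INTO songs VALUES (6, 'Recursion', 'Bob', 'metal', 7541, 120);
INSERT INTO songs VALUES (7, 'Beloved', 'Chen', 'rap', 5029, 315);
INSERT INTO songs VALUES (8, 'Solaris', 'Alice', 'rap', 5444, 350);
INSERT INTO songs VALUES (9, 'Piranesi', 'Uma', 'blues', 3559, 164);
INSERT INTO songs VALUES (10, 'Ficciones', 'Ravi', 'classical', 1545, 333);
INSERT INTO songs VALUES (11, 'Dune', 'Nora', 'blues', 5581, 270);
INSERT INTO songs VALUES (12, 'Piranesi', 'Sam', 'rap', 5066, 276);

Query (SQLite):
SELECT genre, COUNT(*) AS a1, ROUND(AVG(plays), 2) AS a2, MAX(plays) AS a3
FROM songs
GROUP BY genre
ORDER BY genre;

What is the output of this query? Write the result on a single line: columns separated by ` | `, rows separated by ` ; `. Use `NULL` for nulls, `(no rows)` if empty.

Group songs by genre.
Per group compute: COUNT(*), ROUND(AVG(plays), 2), MAX(plays).
  blues: ids {2, 9, 11} → COUNT(*)=3, ROUND(AVG(plays), 2)=5277, MAX(plays)=6691
  classical: ids {1, 3, 4, 10} → COUNT(*)=4, ROUND(AVG(plays), 2)=2653.5, MAX(plays)=5935
  metal: ids {6} → COUNT(*)=1, ROUND(AVG(plays), 2)=7541, MAX(plays)=7541
  rap: ids {5, 7, 8, 12} → COUNT(*)=4, ROUND(AVG(plays), 2)=4597.5, MAX(plays)=5444

blues | 3 | 5277 | 6691 ; classical | 4 | 2653.5 | 5935 ; metal | 1 | 7541 | 7541 ; rap | 4 | 4597.5 | 5444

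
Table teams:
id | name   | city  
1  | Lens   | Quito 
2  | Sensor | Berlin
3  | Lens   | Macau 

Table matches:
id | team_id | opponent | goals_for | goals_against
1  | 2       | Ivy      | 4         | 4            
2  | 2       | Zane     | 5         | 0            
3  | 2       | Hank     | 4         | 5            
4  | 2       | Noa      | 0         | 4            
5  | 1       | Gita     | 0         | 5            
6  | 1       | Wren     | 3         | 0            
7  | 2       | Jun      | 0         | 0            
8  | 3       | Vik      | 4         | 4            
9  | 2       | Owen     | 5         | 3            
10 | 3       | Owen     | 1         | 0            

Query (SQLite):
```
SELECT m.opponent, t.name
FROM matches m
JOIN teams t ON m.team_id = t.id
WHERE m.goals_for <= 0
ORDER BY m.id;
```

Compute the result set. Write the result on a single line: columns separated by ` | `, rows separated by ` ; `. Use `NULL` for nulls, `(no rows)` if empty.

Each matches row matches the teams row where team_id = teams.id.
Then keep rows with m.goals_for <= 0.

Noa | Sensor ; Gita | Lens ; Jun | Sensor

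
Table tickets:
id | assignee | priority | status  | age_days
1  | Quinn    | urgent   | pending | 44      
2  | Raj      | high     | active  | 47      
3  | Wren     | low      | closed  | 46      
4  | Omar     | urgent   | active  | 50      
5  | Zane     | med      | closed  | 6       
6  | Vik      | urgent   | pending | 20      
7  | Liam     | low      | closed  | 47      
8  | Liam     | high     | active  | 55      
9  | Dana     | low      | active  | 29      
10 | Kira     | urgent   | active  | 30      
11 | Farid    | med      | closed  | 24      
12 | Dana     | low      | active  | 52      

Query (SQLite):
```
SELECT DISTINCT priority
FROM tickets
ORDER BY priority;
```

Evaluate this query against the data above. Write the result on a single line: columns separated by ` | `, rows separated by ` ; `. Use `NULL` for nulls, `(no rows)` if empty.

high ; low ; med ; urgent

Collect distinct priority values from tickets.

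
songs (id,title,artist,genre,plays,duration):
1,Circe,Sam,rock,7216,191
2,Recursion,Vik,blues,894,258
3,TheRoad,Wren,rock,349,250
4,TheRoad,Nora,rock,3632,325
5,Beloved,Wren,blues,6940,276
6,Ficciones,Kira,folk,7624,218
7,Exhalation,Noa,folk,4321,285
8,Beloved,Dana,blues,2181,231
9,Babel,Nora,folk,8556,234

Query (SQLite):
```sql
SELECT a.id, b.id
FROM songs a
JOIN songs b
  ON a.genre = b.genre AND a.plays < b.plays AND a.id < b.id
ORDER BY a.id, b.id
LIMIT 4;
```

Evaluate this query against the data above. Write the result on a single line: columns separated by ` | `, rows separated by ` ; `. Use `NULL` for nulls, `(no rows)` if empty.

Pairs (a,b) with same genre, a.plays < b.plays, a.id < b.id.
genre groups: blues:{2,5,8} folk:{6,7,9} rock:{1,3,4}
Ordered by (a.id, b.id); first 4.

2 | 5 ; 2 | 8 ; 3 | 4 ; 6 | 9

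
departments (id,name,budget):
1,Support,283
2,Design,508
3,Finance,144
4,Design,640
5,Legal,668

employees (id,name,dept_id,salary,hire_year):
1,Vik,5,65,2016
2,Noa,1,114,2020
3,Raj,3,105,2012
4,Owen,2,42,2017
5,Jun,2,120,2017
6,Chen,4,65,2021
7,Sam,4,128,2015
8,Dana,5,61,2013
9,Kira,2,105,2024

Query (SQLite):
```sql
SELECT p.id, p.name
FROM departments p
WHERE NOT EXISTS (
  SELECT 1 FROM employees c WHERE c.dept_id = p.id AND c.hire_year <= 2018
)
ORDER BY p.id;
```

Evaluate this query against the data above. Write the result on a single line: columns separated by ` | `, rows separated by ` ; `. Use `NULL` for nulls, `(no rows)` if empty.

1 | Support

For each departments row, check whether any employees with matching dept_id has hire_year <= 2018.
Keep rows where that is false.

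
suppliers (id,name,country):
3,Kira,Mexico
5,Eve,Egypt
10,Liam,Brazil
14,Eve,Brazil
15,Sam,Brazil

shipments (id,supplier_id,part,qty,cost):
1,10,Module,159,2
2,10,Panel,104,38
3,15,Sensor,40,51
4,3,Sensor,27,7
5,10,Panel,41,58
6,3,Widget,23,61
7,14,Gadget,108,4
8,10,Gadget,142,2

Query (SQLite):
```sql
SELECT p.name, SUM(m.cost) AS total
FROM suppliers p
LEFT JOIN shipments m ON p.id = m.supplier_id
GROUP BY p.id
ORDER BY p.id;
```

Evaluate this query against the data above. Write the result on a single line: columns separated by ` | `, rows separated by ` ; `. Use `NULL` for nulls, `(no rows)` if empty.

Kira | 68 ; Eve | NULL ; Liam | 100 ; Eve | 4 ; Sam | 51

LEFT JOIN keeps every suppliers row; unmatched ones get NULL for shipments columns.
Group by suppliers.id and compute SUM(m.cost). SUM over an all-NULL group is NULL.
  3: ids {4, 6} → SUM(m.cost)=68
  5: ids {—} → SUM(m.cost)=NULL
  10: ids {1, 2, 5, 8} → SUM(m.cost)=100
  14: ids {7} → SUM(m.cost)=4
  15: ids {3} → SUM(m.cost)=51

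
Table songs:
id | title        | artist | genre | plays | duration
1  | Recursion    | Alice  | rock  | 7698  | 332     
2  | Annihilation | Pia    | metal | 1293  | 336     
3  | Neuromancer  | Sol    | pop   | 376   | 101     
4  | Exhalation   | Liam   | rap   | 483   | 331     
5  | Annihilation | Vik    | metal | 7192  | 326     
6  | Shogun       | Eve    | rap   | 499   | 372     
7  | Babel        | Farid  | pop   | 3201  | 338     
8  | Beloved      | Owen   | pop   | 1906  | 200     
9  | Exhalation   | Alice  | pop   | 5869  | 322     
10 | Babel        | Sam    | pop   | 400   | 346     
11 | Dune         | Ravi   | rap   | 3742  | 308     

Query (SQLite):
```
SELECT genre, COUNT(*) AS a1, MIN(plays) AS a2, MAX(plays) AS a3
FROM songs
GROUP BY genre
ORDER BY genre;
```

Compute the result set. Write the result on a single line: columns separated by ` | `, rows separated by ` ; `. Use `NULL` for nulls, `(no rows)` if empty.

metal | 2 | 1293 | 7192 ; pop | 5 | 376 | 5869 ; rap | 3 | 483 | 3742 ; rock | 1 | 7698 | 7698

Group songs by genre.
Per group compute: COUNT(*), MIN(plays), MAX(plays).
  metal: ids {2, 5} → COUNT(*)=2, MIN(plays)=1293, MAX(plays)=7192
  pop: ids {3, 7, 8, 9, 10} → COUNT(*)=5, MIN(plays)=376, MAX(plays)=5869
  rap: ids {4, 6, 11} → COUNT(*)=3, MIN(plays)=483, MAX(plays)=3742
  rock: ids {1} → COUNT(*)=1, MIN(plays)=7698, MAX(plays)=7698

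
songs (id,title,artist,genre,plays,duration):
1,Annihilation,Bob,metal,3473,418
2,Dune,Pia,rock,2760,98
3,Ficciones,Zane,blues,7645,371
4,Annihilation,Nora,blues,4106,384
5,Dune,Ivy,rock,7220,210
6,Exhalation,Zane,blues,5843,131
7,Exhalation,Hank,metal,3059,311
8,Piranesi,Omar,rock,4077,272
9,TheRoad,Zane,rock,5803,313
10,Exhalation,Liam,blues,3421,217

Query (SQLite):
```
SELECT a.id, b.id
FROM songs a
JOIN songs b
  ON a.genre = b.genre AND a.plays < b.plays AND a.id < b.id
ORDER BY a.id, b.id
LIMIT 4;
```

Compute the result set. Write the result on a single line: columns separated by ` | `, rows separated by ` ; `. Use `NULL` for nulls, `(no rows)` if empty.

Pairs (a,b) with same genre, a.plays < b.plays, a.id < b.id.
genre groups: blues:{3,4,6,10} metal:{1,7} rock:{2,5,8,9}
Ordered by (a.id, b.id); first 4.

2 | 5 ; 2 | 8 ; 2 | 9 ; 4 | 6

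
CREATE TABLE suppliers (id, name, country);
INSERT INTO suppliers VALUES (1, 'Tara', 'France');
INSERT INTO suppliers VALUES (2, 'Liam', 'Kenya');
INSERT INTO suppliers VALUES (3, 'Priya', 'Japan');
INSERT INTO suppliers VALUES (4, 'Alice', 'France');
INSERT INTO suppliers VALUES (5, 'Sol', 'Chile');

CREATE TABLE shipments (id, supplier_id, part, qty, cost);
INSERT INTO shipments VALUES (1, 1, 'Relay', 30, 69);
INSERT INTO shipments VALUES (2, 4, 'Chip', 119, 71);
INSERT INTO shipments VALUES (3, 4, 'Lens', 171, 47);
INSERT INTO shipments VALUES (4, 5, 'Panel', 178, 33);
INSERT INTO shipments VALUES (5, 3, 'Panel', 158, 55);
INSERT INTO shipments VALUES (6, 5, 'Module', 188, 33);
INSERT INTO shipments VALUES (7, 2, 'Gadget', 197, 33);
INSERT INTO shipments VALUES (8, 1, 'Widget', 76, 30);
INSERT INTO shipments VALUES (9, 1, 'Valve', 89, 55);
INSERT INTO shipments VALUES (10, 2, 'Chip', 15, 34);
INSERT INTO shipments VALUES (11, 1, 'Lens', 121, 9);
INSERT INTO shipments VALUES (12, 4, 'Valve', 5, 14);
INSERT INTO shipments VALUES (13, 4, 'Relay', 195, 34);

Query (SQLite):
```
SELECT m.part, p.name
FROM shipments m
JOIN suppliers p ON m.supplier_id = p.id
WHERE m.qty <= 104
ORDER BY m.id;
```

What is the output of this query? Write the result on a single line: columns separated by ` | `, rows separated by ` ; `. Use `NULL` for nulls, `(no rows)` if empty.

Each shipments row matches the suppliers row where supplier_id = suppliers.id.
Then keep rows with m.qty <= 104.

Relay | Tara ; Widget | Tara ; Valve | Tara ; Chip | Liam ; Valve | Alice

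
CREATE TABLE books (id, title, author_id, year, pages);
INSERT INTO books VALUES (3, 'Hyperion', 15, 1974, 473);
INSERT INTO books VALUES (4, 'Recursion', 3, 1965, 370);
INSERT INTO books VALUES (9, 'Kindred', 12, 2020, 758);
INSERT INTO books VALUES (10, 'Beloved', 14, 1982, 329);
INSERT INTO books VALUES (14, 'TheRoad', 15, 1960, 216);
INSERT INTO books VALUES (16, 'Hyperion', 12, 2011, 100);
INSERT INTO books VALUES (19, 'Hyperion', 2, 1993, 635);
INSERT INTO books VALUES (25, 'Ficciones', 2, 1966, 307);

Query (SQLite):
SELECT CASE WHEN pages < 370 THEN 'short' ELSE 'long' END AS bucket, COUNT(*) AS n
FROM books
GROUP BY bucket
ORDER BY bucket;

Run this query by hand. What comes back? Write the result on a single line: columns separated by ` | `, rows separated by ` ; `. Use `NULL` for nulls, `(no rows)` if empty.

Bucket rows by pages < 370 → 'short' else 'long'; count each bucket.

long | 4 ; short | 4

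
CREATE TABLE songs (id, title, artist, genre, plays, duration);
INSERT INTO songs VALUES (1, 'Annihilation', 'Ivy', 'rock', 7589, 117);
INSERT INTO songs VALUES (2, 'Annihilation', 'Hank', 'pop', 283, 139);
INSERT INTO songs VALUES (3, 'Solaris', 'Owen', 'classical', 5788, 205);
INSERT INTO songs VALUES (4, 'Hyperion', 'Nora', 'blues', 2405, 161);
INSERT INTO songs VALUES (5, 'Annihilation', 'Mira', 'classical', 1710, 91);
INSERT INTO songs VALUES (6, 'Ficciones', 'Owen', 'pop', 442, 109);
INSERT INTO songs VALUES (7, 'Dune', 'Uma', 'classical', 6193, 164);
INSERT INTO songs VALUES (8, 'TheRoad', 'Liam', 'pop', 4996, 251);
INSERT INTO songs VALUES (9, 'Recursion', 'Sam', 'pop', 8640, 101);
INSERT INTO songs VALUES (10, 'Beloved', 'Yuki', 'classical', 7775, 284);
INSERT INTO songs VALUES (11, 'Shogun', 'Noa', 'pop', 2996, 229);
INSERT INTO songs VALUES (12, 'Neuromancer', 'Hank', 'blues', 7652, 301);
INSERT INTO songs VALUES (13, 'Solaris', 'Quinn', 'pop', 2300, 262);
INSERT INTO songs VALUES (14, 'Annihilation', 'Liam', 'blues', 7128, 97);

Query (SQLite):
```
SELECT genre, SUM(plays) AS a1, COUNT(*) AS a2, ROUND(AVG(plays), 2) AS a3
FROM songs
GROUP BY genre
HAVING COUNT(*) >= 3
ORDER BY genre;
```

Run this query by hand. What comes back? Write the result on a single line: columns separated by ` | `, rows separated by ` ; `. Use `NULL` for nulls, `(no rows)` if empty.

blues | 17185 | 3 | 5728.33 ; classical | 21466 | 4 | 5366.5 ; pop | 19657 | 6 | 3276.17

Group songs by genre.
Per group compute: SUM(plays), COUNT(*), ROUND(AVG(plays), 2).
HAVING: drop groups with fewer than 3 rows.
  blues: ids {4, 12, 14} → SUM(plays)=17185, COUNT(*)=3, ROUND(AVG(plays), 2)=5728.33
  classical: ids {3, 5, 7, 10} → SUM(plays)=21466, COUNT(*)=4, ROUND(AVG(plays), 2)=5366.5
  pop: ids {2, 6, 8, 9, 11, 13} → SUM(plays)=19657, COUNT(*)=6, ROUND(AVG(plays), 2)=3276.17
  rock: ids {1} → SUM(plays)=7589, COUNT(*)=1, ROUND(AVG(plays), 2)=7589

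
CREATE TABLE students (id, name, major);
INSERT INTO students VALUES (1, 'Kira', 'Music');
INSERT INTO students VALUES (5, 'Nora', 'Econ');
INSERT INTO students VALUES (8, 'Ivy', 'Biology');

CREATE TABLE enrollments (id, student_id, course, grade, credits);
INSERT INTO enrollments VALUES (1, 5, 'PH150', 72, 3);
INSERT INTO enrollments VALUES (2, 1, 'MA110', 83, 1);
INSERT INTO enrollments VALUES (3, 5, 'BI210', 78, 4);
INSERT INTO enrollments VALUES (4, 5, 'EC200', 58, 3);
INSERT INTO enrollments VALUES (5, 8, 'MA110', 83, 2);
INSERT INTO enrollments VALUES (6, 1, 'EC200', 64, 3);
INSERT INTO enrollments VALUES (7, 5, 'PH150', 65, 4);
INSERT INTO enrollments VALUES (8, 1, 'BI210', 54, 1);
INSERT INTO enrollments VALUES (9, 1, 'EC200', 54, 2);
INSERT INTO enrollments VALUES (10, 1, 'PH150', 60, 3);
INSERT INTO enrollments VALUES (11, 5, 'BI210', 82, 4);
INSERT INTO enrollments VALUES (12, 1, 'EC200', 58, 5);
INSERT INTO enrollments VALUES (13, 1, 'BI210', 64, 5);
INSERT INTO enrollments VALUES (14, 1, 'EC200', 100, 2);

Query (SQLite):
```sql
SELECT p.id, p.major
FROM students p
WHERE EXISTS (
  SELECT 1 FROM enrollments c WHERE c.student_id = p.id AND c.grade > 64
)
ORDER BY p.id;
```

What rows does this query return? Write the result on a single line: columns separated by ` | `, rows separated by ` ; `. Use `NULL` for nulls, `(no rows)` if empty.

1 | Music ; 5 | Econ ; 8 | Biology

For each students row, check whether any enrollments with matching student_id has grade > 64.
Keep rows where that is true.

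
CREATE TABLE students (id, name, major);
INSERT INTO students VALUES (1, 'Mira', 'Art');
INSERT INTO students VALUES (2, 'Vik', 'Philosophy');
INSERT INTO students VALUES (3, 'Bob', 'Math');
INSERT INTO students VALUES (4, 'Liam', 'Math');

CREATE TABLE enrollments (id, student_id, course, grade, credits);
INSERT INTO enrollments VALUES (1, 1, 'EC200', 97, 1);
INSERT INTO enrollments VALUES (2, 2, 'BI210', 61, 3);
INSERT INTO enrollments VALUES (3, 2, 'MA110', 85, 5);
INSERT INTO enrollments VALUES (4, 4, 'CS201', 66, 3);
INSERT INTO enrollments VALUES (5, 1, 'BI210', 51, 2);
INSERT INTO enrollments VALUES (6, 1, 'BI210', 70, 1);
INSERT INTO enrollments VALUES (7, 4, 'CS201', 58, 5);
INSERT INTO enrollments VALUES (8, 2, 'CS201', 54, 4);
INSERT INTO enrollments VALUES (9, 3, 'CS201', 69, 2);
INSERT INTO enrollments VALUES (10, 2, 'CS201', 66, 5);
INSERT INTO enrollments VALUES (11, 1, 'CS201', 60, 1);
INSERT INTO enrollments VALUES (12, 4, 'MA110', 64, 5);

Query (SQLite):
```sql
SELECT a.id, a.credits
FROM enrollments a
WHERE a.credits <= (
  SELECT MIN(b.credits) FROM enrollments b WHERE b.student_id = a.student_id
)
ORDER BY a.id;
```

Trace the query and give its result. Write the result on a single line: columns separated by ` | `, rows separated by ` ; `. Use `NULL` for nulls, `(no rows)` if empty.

1 | 1 ; 2 | 3 ; 4 | 3 ; 6 | 1 ; 9 | 2 ; 11 | 1

For each enrollments row a, compute MIN(credits) over rows sharing a.student_id.
Keep row a if a.credits <= that per-group MIN.
  student_id=1: MIN(credits) = 1
  student_id=2: MIN(credits) = 3
  student_id=3: MIN(credits) = 2
  student_id=4: MIN(credits) = 3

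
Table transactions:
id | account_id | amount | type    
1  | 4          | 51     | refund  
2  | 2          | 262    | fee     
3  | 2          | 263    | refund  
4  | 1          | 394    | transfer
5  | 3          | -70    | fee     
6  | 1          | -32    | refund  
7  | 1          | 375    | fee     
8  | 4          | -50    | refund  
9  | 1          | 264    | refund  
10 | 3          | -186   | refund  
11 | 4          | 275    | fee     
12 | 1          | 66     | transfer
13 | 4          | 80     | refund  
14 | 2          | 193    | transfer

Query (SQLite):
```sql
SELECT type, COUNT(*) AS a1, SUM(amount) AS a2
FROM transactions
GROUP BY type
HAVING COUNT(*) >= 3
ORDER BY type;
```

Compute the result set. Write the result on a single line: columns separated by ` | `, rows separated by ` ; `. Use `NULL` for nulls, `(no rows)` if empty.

Group transactions by type.
Per group compute: COUNT(*), SUM(amount).
HAVING: drop groups with fewer than 3 rows.
  fee: ids {2, 5, 7, 11} → COUNT(*)=4, SUM(amount)=842
  refund: ids {1, 3, 6, 8, 9, 10, 13} → COUNT(*)=7, SUM(amount)=390
  transfer: ids {4, 12, 14} → COUNT(*)=3, SUM(amount)=653

fee | 4 | 842 ; refund | 7 | 390 ; transfer | 3 | 653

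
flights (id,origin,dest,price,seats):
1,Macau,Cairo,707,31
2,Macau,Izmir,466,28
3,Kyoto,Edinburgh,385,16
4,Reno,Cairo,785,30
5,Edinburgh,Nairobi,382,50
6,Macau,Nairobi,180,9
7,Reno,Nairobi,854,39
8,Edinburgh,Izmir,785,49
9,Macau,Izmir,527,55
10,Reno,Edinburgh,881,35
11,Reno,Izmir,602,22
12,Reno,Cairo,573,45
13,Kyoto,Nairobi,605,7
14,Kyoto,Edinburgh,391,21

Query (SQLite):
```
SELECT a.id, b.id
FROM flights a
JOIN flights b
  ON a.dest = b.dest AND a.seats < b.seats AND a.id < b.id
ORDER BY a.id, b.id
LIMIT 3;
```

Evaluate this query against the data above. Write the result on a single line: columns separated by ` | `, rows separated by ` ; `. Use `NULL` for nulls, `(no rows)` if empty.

Pairs (a,b) with same dest, a.seats < b.seats, a.id < b.id.
dest groups: Cairo:{1,4,12} Edinburgh:{3,10,14} Izmir:{2,8,9,11} Nairobi:{5,6,7,13}
Ordered by (a.id, b.id); first 3.

1 | 12 ; 2 | 8 ; 2 | 9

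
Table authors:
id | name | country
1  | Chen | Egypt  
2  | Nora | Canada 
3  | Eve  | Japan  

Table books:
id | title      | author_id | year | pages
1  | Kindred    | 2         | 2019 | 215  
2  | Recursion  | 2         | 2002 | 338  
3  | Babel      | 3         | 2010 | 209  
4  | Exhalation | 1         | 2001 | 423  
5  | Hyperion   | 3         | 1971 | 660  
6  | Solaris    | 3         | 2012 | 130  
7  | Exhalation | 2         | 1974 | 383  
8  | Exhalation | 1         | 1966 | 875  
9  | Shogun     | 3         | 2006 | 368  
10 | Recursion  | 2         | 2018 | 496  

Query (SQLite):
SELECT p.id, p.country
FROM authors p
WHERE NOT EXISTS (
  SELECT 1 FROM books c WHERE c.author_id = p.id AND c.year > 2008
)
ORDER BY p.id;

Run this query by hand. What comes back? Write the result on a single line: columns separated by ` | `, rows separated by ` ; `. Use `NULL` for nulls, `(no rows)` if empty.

For each authors row, check whether any books with matching author_id has year > 2008.
Keep rows where that is false.

1 | Egypt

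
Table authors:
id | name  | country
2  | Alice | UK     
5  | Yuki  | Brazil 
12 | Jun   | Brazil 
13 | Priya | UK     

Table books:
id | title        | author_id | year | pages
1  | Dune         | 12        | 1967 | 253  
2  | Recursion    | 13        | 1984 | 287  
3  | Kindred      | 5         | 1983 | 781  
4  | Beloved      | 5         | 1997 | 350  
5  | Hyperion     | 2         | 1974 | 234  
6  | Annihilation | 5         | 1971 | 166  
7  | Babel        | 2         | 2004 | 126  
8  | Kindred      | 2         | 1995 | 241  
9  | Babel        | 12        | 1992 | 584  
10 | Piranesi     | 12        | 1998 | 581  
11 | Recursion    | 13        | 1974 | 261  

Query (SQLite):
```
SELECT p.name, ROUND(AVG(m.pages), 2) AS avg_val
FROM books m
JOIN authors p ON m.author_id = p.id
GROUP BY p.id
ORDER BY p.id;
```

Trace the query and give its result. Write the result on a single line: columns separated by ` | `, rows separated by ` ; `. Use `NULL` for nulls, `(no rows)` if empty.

Join each books row to its authors via author_id.
Group joined rows by authors.id; compute ROUND(AVG(m.pages), 2) per group.
  2: ids {5, 7, 8} → ROUND(AVG(m.pages), 2)=200.33
  5: ids {3, 4, 6} → ROUND(AVG(m.pages), 2)=432.33
  12: ids {1, 9, 10} → ROUND(AVG(m.pages), 2)=472.67
  13: ids {2, 11} → ROUND(AVG(m.pages), 2)=274

Alice | 200.33 ; Yuki | 432.33 ; Jun | 472.67 ; Priya | 274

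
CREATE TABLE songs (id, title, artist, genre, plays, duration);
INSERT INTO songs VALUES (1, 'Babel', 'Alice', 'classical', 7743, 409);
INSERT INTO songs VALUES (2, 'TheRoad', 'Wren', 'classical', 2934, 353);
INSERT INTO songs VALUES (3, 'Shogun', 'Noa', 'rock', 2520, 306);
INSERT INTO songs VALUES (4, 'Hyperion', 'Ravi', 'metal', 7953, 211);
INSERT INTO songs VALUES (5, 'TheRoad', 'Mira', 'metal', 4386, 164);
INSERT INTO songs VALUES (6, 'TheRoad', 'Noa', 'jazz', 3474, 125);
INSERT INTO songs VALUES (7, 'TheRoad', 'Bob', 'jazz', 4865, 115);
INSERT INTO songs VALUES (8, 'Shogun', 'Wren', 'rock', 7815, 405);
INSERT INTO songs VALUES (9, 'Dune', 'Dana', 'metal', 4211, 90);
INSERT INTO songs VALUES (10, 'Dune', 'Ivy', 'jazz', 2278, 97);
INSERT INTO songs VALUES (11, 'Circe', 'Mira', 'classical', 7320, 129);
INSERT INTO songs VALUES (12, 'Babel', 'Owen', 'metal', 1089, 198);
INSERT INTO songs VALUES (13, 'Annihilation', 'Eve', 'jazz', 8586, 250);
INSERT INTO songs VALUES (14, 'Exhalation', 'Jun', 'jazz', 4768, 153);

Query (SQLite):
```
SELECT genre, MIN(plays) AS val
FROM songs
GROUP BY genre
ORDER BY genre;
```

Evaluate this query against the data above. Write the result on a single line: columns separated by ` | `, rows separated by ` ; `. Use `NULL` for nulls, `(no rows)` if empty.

classical | 2934 ; jazz | 2278 ; metal | 1089 ; rock | 2520

Partition songs by genre; compute MIN(plays) within each group.
  classical: ids {1, 2, 11} → MIN(plays)=2934
  jazz: ids {6, 7, 10, 13, 14} → MIN(plays)=2278
  metal: ids {4, 5, 9, 12} → MIN(plays)=1089
  rock: ids {3, 8} → MIN(plays)=2520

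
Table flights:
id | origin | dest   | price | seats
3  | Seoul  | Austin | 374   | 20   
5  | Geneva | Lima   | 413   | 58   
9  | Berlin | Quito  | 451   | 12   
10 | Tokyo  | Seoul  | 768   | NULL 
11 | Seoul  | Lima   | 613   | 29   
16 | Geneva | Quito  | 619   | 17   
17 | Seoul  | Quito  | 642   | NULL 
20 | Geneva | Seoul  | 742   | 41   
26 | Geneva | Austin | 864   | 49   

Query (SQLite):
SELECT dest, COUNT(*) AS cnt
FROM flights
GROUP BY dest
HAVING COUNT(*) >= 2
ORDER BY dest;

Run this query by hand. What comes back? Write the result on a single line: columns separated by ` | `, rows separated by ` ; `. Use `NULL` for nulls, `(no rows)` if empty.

Austin | 2 ; Lima | 2 ; Quito | 3 ; Seoul | 2

Partition flights by dest; compute COUNT(*) within each group.
HAVING: keep groups with count ≥ 2.
  Austin: ids {3, 26} → COUNT(*)=2
  Lima: ids {5, 11} → COUNT(*)=2
  Quito: ids {9, 16, 17} → COUNT(*)=3
  Seoul: ids {10, 20} → COUNT(*)=2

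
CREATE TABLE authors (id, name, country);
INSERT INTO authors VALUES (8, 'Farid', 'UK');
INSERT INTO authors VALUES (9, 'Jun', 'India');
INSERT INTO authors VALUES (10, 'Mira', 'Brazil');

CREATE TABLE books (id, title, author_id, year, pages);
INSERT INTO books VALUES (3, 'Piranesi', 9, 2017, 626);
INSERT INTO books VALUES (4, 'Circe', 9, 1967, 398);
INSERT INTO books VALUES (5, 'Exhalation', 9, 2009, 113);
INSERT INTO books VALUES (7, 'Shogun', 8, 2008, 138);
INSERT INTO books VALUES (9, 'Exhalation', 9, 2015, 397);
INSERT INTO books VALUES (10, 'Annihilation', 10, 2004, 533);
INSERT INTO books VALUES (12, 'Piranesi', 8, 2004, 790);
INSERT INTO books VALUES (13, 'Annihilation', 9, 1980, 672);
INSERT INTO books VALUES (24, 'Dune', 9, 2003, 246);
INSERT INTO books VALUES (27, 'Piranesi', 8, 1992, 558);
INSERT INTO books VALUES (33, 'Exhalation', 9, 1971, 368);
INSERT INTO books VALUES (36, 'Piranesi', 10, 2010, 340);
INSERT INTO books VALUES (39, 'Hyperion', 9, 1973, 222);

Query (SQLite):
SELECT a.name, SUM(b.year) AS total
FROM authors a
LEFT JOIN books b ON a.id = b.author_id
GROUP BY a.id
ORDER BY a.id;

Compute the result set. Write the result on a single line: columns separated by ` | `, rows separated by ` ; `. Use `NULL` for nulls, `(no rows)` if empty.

LEFT JOIN keeps every authors row; unmatched ones get NULL for books columns.
Group by authors.id and compute SUM(b.year). SUM over an all-NULL group is NULL.
  8: ids {7, 12, 27} → SUM(b.year)=6004
  9: ids {3, 4, 5, 9, 13, 24, 33, 39} → SUM(b.year)=15935
  10: ids {10, 36} → SUM(b.year)=4014

Farid | 6004 ; Jun | 15935 ; Mira | 4014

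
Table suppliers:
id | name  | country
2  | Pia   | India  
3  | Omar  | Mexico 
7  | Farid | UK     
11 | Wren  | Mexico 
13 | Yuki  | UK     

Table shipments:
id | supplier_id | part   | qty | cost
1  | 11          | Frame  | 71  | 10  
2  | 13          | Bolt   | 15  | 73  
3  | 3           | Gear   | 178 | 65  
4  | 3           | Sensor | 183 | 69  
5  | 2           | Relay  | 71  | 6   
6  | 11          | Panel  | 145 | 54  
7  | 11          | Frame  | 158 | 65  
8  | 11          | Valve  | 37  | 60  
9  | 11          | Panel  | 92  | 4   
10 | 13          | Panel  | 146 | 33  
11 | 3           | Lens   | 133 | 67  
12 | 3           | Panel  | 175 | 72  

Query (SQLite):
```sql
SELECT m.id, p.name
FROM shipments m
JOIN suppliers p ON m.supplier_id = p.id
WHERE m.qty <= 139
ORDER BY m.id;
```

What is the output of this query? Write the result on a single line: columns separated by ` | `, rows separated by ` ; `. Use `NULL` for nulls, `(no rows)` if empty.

1 | Wren ; 2 | Yuki ; 5 | Pia ; 8 | Wren ; 9 | Wren ; 11 | Omar

Each shipments row matches the suppliers row where supplier_id = suppliers.id.
Then keep rows with m.qty <= 139.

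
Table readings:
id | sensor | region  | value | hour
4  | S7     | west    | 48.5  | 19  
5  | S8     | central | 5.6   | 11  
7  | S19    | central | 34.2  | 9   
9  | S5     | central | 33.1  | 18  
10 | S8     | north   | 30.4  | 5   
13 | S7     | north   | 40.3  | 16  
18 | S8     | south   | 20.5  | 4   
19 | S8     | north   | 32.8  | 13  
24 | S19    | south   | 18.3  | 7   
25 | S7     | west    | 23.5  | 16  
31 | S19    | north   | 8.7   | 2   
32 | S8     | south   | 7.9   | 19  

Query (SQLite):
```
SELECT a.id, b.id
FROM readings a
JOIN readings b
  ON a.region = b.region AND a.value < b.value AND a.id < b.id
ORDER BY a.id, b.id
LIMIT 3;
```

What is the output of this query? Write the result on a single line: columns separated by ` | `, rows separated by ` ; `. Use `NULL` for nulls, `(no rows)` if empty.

Pairs (a,b) with same region, a.value < b.value, a.id < b.id.
region groups: central:{5,7,9} north:{10,13,19,31} south:{18,24,32} west:{4,25}
Ordered by (a.id, b.id); first 3.

5 | 7 ; 5 | 9 ; 10 | 13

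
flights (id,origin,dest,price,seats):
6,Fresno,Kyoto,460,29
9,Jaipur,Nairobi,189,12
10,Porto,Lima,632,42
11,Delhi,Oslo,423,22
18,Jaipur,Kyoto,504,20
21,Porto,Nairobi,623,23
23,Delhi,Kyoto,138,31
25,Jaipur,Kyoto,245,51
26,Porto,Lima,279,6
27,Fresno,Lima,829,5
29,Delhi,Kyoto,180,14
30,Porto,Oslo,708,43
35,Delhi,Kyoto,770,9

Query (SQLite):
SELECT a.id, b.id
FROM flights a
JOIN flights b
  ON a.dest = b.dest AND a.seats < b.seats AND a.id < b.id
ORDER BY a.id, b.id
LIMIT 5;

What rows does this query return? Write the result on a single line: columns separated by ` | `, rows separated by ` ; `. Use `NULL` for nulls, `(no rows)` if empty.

6 | 23 ; 6 | 25 ; 9 | 21 ; 11 | 30 ; 18 | 23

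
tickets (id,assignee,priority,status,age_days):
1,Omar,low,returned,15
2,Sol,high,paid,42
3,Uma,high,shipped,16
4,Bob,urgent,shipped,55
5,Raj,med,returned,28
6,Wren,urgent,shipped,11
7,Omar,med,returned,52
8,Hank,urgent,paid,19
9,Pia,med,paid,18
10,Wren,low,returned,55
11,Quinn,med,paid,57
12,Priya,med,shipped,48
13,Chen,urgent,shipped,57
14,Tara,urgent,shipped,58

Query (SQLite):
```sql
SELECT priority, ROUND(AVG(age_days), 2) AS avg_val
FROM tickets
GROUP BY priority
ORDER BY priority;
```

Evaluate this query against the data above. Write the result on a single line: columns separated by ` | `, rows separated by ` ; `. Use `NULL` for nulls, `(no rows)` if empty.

high | 29 ; low | 35 ; med | 40.6 ; urgent | 40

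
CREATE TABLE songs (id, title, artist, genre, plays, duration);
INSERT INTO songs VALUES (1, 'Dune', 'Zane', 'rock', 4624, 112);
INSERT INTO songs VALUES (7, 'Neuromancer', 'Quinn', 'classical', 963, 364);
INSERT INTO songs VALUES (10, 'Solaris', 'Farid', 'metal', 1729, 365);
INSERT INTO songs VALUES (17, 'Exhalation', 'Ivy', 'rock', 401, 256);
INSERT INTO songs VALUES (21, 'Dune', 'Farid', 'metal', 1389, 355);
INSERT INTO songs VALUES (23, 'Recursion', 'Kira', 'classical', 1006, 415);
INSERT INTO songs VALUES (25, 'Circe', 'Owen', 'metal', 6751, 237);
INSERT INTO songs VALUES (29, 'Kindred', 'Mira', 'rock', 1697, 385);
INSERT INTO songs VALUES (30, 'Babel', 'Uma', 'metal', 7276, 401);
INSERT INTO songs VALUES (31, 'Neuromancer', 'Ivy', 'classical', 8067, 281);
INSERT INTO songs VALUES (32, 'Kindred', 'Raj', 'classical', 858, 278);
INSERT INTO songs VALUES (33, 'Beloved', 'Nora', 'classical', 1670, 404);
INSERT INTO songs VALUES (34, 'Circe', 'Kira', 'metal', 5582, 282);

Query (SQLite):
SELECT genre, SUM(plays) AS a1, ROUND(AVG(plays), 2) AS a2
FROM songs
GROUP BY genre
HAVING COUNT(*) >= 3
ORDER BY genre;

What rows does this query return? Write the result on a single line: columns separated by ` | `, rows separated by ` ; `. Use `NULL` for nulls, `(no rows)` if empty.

classical | 12564 | 2512.8 ; metal | 22727 | 4545.4 ; rock | 6722 | 2240.67

Group songs by genre.
Per group compute: SUM(plays), ROUND(AVG(plays), 2).
HAVING: drop groups with fewer than 3 rows.
  classical: ids {7, 23, 31, 32, 33} → SUM(plays)=12564, ROUND(AVG(plays), 2)=2512.8
  metal: ids {10, 21, 25, 30, 34} → SUM(plays)=22727, ROUND(AVG(plays), 2)=4545.4
  rock: ids {1, 17, 29} → SUM(plays)=6722, ROUND(AVG(plays), 2)=2240.67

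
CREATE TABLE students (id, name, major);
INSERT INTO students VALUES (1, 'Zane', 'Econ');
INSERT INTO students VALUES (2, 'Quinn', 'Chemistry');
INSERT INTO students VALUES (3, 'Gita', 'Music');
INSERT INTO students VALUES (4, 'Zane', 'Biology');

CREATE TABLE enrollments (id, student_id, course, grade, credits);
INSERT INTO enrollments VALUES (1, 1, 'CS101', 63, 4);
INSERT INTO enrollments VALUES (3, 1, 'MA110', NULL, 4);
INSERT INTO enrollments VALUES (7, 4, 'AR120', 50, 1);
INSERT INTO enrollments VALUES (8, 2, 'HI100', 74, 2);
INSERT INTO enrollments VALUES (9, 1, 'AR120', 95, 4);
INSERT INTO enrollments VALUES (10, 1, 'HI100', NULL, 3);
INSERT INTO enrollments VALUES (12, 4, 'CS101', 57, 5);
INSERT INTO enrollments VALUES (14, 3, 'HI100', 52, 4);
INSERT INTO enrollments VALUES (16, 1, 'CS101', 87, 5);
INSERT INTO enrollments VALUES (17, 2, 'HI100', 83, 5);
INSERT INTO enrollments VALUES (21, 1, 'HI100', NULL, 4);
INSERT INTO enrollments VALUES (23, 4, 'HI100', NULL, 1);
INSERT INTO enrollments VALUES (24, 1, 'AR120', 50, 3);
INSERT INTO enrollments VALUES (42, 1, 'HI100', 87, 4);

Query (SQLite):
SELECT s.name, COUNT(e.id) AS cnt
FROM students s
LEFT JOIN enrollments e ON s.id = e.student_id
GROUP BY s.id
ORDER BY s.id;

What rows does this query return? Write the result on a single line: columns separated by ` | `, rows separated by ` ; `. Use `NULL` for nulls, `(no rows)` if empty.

Zane | 8 ; Quinn | 2 ; Gita | 1 ; Zane | 3

LEFT JOIN keeps every students row; unmatched ones get NULL for enrollments columns.
Group by students.id and compute COUNT(e.id). COUNT(col) of an all-NULL group is 0.
  1: ids {1, 3, 9, 10, 16, 21, 24, 42} → COUNT(e.id)=8
  2: ids {8, 17} → COUNT(e.id)=2
  3: ids {14} → COUNT(e.id)=1
  4: ids {7, 12, 23} → COUNT(e.id)=3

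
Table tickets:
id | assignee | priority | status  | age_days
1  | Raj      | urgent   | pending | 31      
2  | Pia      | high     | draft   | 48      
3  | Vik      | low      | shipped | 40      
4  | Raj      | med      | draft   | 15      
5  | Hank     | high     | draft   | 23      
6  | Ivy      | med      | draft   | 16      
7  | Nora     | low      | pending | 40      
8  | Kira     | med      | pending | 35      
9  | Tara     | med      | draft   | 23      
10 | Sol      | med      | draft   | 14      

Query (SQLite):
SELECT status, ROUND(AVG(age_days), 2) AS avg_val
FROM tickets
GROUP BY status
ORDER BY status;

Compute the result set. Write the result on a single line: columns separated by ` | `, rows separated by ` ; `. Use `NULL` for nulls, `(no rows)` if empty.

draft | 23.17 ; pending | 35.33 ; shipped | 40

Partition tickets by status; compute ROUND(AVG(age_days), 2) within each group.
  draft: ids {2, 4, 5, 6, 9, 10} → ROUND(AVG(age_days), 2)=23.17
  pending: ids {1, 7, 8} → ROUND(AVG(age_days), 2)=35.33
  shipped: ids {3} → ROUND(AVG(age_days), 2)=40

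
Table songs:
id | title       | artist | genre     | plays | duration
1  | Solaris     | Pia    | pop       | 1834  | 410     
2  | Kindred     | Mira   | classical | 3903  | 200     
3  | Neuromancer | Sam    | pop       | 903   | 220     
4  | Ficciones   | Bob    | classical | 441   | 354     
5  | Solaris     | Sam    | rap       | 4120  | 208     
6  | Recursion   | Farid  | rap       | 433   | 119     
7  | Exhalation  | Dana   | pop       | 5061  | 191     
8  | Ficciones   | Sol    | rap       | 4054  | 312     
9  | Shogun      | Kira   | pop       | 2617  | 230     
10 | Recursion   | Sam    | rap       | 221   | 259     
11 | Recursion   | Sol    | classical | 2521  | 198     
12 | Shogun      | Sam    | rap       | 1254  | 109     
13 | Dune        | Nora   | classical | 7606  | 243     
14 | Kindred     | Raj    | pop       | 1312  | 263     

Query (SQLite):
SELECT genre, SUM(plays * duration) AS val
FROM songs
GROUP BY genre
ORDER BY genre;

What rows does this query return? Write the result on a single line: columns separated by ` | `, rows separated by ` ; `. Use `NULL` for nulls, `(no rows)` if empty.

classical | 3284130 ; pop | 2864217 ; rap | 2367260

For each row compute plays * duration.
Group by genre; take SUM of the expression per group.
  classical: ids {2, 4, 11, 13} → SUM(plays * duration)=3284130
  pop: ids {1, 3, 7, 9, 14} → SUM(plays * duration)=2864217
  rap: ids {5, 6, 8, 10, 12} → SUM(plays * duration)=2367260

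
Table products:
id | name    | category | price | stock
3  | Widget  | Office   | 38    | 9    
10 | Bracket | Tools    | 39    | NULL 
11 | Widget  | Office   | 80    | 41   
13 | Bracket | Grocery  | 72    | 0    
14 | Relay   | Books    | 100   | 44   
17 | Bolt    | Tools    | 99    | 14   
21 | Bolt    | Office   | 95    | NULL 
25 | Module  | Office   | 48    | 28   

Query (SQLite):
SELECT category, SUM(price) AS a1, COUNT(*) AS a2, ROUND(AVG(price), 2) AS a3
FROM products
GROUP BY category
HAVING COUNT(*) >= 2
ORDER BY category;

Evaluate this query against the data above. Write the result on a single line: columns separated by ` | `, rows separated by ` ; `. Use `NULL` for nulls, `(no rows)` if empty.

Group products by category.
Per group compute: SUM(price), COUNT(*), ROUND(AVG(price), 2).
HAVING: drop groups with fewer than 2 rows.
  Books: ids {14} → SUM(price)=100, COUNT(*)=1, ROUND(AVG(price), 2)=100
  Grocery: ids {13} → SUM(price)=72, COUNT(*)=1, ROUND(AVG(price), 2)=72
  Office: ids {3, 11, 21, 25} → SUM(price)=261, COUNT(*)=4, ROUND(AVG(price), 2)=65.25
  Tools: ids {10, 17} → SUM(price)=138, COUNT(*)=2, ROUND(AVG(price), 2)=69

Office | 261 | 4 | 65.25 ; Tools | 138 | 2 | 69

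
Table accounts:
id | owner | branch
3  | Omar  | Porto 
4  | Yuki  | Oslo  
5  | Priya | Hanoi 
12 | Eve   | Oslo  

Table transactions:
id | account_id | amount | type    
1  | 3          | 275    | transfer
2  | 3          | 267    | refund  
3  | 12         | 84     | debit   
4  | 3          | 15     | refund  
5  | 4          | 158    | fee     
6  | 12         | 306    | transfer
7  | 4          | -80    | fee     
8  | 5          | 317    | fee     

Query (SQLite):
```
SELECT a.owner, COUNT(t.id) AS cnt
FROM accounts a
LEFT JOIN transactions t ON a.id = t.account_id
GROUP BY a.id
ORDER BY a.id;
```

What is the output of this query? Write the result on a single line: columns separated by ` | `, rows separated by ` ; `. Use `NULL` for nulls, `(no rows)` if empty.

LEFT JOIN keeps every accounts row; unmatched ones get NULL for transactions columns.
Group by accounts.id and compute COUNT(t.id). COUNT(col) of an all-NULL group is 0.
  3: ids {1, 2, 4} → COUNT(t.id)=3
  4: ids {5, 7} → COUNT(t.id)=2
  5: ids {8} → COUNT(t.id)=1
  12: ids {3, 6} → COUNT(t.id)=2

Omar | 3 ; Yuki | 2 ; Priya | 1 ; Eve | 2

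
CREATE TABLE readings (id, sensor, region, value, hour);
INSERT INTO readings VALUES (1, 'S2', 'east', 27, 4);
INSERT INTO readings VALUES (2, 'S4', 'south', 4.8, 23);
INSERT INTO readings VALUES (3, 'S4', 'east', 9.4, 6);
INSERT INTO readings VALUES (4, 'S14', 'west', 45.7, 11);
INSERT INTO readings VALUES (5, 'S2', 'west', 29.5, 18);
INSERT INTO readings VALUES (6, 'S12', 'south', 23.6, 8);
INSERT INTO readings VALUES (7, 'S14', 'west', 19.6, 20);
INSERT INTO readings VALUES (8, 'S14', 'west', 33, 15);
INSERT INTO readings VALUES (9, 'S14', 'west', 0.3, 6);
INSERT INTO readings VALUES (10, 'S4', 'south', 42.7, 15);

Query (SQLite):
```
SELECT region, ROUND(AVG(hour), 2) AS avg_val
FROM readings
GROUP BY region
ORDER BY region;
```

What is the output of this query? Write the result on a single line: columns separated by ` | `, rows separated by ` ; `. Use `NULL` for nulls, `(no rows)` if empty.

east | 5 ; south | 15.33 ; west | 14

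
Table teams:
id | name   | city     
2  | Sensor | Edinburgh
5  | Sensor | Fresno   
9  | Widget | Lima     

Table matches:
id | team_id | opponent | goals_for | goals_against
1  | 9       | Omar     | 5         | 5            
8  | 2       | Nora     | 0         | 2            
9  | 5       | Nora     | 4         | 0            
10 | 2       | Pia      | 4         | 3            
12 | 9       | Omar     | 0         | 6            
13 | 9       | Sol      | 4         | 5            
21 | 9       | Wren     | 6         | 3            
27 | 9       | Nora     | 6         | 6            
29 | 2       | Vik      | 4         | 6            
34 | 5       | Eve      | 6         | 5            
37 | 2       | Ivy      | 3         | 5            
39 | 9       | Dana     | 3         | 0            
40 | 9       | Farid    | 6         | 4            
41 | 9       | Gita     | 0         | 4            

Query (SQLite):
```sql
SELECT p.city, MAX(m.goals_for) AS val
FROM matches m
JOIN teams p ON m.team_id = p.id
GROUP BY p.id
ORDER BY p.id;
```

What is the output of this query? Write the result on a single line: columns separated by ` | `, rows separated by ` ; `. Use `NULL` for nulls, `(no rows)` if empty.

Join each matches row to its teams via team_id.
Group joined rows by teams.id; compute MAX(m.goals_for) per group.
  2: ids {8, 10, 29, 37} → MAX(m.goals_for)=4
  5: ids {9, 34} → MAX(m.goals_for)=6
  9: ids {1, 12, 13, 21, 27, 39, 40, 41} → MAX(m.goals_for)=6

Edinburgh | 4 ; Fresno | 6 ; Lima | 6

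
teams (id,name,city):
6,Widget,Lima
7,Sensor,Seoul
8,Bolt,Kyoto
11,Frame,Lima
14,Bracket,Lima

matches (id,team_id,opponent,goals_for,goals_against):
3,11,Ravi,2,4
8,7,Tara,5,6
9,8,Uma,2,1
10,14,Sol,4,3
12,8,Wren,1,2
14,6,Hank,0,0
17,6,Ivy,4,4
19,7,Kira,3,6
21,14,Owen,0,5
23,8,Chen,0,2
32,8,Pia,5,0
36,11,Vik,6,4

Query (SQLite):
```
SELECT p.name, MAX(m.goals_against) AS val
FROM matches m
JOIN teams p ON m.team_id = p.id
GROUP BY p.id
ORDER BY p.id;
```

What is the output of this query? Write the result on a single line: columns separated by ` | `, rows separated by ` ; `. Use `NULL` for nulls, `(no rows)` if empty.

Widget | 4 ; Sensor | 6 ; Bolt | 2 ; Frame | 4 ; Bracket | 5

Join each matches row to its teams via team_id.
Group joined rows by teams.id; compute MAX(m.goals_against) per group.
  6: ids {14, 17} → MAX(m.goals_against)=4
  7: ids {8, 19} → MAX(m.goals_against)=6
  8: ids {9, 12, 23, 32} → MAX(m.goals_against)=2
  11: ids {3, 36} → MAX(m.goals_against)=4
  14: ids {10, 21} → MAX(m.goals_against)=5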